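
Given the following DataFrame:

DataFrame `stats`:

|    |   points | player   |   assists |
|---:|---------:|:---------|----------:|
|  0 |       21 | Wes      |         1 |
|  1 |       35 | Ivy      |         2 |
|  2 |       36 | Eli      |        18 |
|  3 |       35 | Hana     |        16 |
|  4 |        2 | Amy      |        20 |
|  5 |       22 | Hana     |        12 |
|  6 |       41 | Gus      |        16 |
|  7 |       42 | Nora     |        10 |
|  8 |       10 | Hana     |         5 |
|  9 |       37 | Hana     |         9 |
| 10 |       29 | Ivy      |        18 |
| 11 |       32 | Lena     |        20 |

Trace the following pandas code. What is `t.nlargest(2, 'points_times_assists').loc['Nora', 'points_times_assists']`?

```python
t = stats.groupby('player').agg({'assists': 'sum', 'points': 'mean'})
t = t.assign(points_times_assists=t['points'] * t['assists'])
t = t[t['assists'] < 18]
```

group by player: sum(assists), mean(points):
        assists  points
player                 
Amy          20     2.0
Eli          18    36.0
Gus          16    41.0
Hana         42    26.0
Ivy          20    32.0
Lena         20    32.0
Nora         10    42.0
Wes           1    21.0
add column points_times_assists = t['points'] * t['assists']:
        assists  points  points_times_assists
player                                       
Amy          20     2.0                  40.0
Eli          18    36.0                 648.0
Gus          16    41.0                 656.0
Hana         42    26.0                1092.0
Ivy          20    32.0                 640.0
Lena         20    32.0                 640.0
Nora         10    42.0                 420.0
Wes           1    21.0                  21.0
filter rows where assists < 18:
        assists  points  points_times_assists
player                                       
Gus          16    41.0                 656.0
Nora         10    42.0                 420.0
Wes           1    21.0                  21.0
take 2 rows with largest points_times_assists:
        assists  points  points_times_assists
player                                       
Gus          16    41.0                 656.0
Nora         10    42.0                 420.0
So loc['Nora', 'points_times_assists'] = 420.0.

420.0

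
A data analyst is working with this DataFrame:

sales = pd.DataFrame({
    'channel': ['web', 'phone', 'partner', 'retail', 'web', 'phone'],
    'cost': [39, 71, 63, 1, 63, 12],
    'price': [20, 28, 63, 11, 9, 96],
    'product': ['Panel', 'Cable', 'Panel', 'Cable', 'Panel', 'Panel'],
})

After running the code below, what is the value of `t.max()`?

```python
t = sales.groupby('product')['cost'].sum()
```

group by product, sum of cost:
product
Cable     72
Panel    177
Name: cost, dtype: int64

177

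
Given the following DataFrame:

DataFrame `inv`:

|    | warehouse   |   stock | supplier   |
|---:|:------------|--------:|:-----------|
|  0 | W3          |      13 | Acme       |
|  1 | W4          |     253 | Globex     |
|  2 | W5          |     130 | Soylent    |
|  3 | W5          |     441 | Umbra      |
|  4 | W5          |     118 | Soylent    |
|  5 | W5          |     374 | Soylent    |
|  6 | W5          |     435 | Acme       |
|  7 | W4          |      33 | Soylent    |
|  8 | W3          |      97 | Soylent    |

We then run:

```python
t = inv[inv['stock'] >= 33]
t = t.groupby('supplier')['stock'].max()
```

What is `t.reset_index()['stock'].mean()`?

filter rows where stock >= 33:
  warehouse  stock supplier
1        W4    253   Globex
2        W5    130  Soylent
3        W5    441    Umbra
4        W5    118  Soylent
5        W5    374  Soylent
6        W5    435     Acme
7        W4     33  Soylent
8        W3     97  Soylent
group by supplier, max of stock:
supplier
Acme       435
Globex     253
Soylent    374
Umbra      441
Name: stock, dtype: int64
reset_index():
  supplier  stock
0     Acme    435
1   Globex    253
2  Soylent    374
3    Umbra    441
The mean of column 'stock' is 375.75.

375.75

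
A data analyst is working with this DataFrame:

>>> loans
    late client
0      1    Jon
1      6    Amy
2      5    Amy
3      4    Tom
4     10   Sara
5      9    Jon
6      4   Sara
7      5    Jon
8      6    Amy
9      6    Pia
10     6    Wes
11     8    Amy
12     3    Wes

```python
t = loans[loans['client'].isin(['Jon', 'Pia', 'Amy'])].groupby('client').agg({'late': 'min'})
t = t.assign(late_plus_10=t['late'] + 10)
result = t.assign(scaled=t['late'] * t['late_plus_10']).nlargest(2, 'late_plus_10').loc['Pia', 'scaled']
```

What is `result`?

filter rows where client in ['Jon', 'Pia', 'Amy']:
    late client
0      1    Jon
1      6    Amy
2      5    Amy
5      9    Jon
7      5    Jon
8      6    Amy
9      6    Pia
11     8    Amy
group by client, min of late:
        late
client      
Amy        5
Jon        1
Pia        6
add column late_plus_10 = t['late'] + 10:
        late  late_plus_10
client                    
Amy        5            15
Jon        1            11
Pia        6            16
add column scaled = t['late'] * t['late_plus_10']:
        late  late_plus_10  scaled
client                            
Amy        5            15      75
Jon        1            11      11
Pia        6            16      96
take 2 rows with largest late_plus_10:
        late  late_plus_10  scaled
client                            
Pia        6            16      96
Amy        5            15      75
Then the value at row 'Pia', column 'scaled': 96

96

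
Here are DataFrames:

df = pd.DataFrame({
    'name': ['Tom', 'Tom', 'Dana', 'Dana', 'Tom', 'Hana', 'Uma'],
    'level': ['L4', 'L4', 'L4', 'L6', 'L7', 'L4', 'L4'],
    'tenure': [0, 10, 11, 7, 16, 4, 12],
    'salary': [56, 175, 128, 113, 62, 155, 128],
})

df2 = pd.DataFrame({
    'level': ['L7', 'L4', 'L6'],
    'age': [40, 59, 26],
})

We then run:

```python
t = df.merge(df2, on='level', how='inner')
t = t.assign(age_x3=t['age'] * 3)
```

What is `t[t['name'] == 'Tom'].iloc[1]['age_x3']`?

177

merge on 'level' (how='inner') → 7 rows:
   name level  tenure  salary  age
0   Tom    L4       0      56   59
1   Tom    L4      10     175   59
2  Dana    L4      11     128   59
3  Dana    L6       7     113   26
4   Tom    L7      16      62   40
5  Hana    L4       4     155   59
6   Uma    L4      12     128   59
add column age_x3 = t['age'] * 3:
   name level  tenure  salary  age  age_x3
0   Tom    L4       0      56   59     177
1   Tom    L4      10     175   59     177
2  Dana    L4      11     128   59     177
3  Dana    L6       7     113   26      78
4   Tom    L7      16      62   40     120
5  Hana    L4       4     155   59     177
6   Uma    L4      12     128   59     177
filter rows where name == 'Tom':
  name level  tenure  salary  age  age_x3
0  Tom    L4       0      56   59     177
1  Tom    L4      10     175   59     177
4  Tom    L7      16      62   40     120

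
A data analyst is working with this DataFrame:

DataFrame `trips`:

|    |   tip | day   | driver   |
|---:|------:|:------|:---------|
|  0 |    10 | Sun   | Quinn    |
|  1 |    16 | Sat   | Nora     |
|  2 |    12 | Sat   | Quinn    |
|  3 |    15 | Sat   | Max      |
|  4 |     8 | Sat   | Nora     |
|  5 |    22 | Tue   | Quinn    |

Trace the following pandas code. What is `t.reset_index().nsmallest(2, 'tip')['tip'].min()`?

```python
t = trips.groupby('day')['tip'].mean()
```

10.0

group by day, mean of tip:
day
Sat    12.75
Sun    10.00
Tue    22.00
Name: tip, dtype: float64
reset_index():
   day    tip
0  Sat  12.75
1  Sun  10.00
2  Tue  22.00
take 2 rows with smallest tip:
   day    tip
1  Sun  10.00
0  Sat  12.75
min of column 'tip' → 10.0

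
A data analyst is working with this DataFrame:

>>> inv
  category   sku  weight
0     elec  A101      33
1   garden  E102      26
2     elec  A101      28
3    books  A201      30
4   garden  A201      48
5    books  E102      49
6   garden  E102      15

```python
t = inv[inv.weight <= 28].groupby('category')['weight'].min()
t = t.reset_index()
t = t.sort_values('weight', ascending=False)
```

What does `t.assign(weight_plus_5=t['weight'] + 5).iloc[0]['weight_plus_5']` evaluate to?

33

filter rows where weight <= 28:
  category   sku  weight
1   garden  E102      26
2     elec  A101      28
6   garden  E102      15
group by category, min of weight:
category
elec      28
garden    15
Name: weight, dtype: int64
reset_index():
  category  weight
0     elec      28
1   garden      15
sort by weight descending:
  category  weight
0     elec      28
1   garden      15
add column weight_plus_5 = t['weight'] + 5:
  category  weight  weight_plus_5
0     elec      28             33
1   garden      15             20
The value at position 0, column 'weight_plus_5' is 33.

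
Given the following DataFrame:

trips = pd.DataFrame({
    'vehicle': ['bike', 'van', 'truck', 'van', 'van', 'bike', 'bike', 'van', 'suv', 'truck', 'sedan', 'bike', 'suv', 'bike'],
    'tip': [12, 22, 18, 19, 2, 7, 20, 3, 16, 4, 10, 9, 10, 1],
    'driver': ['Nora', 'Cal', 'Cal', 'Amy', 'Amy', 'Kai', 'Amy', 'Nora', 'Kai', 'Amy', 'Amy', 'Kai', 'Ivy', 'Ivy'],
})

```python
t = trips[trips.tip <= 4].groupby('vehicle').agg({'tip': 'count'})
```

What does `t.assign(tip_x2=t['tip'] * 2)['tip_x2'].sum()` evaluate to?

filter rows where tip <= 4:
   vehicle  tip driver
4      van    2    Amy
7      van    3   Nora
9    truck    4    Amy
13    bike    1    Ivy
group by vehicle, count of tip:
         tip
vehicle     
bike       1
truck      1
van        2
add column tip_x2 = t['tip'] * 2:
         tip  tip_x2
vehicle             
bike       1       2
truck      1       2
van        2       4
The sum of column 'tip_x2' is 8.

8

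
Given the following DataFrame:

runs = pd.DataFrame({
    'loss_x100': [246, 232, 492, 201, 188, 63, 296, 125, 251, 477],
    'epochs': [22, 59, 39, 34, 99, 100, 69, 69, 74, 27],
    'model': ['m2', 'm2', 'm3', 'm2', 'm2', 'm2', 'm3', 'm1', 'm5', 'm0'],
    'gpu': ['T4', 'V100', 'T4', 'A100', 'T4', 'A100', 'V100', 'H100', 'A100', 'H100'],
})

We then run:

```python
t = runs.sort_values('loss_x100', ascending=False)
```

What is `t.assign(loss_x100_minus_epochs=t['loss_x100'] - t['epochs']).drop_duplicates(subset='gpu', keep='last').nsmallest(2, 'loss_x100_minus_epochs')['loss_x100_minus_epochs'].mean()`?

9.5

sort by loss_x100 descending:
   loss_x100  epochs model   gpu
2        492      39    m3    T4
9        477      27    m0  H100
6        296      69    m3  V100
8        251      74    m5  A100
0        246      22    m2    T4
1        232      59    m2  V100
3        201      34    m2  A100
4        188      99    m2    T4
7        125      69    m1  H100
5         63     100    m2  A100
add column loss_x100_minus_epochs = t['loss_x100'] - t['epochs']:
   loss_x100  epochs model   gpu  loss_x100_minus_epochs
2        492      39    m3    T4                     453
9        477      27    m0  H100                     450
6        296      69    m3  V100                     227
8        251      74    m5  A100                     177
0        246      22    m2    T4                     224
1        232      59    m2  V100                     173
3        201      34    m2  A100                     167
4        188      99    m2    T4                      89
7        125      69    m1  H100                      56
5         63     100    m2  A100                     -37
drop duplicate gpu (keep=last):
   loss_x100  epochs model   gpu  loss_x100_minus_epochs
1        232      59    m2  V100                     173
4        188      99    m2    T4                      89
7        125      69    m1  H100                      56
5         63     100    m2  A100                     -37
take 2 rows with smallest loss_x100_minus_epochs:
   loss_x100  epochs model   gpu  loss_x100_minus_epochs
5         63     100    m2  A100                     -37
7        125      69    m1  H100                      56
Taking the mean of column 'loss_x100_minus_epochs' gives 9.5.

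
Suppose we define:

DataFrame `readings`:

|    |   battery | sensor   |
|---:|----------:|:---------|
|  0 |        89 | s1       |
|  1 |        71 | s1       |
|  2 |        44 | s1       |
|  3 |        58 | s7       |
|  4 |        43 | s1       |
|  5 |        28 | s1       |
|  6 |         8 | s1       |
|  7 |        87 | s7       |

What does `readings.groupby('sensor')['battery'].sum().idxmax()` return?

s1

group by sensor, sum of battery:
sensor
s1    283
s7    145
Name: battery, dtype: int64
Then the label with the largest value: s1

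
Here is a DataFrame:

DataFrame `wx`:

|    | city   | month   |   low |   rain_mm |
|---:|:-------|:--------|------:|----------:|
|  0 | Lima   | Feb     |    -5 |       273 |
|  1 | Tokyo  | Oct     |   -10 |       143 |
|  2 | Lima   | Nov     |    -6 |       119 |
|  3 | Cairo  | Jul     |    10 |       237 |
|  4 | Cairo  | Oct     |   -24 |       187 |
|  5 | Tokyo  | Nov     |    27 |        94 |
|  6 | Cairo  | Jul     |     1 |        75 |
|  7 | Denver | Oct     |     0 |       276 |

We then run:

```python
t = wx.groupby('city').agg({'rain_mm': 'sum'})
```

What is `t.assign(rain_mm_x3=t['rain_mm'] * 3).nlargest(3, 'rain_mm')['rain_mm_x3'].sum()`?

group by city, sum of rain_mm:
        rain_mm
city           
Cairo       499
Denver      276
Lima        392
Tokyo       237
add column rain_mm_x3 = t['rain_mm'] * 3:
        rain_mm  rain_mm_x3
city                       
Cairo       499        1497
Denver      276         828
Lima        392        1176
Tokyo       237         711
take 3 rows with largest rain_mm:
        rain_mm  rain_mm_x3
city                       
Cairo       499        1497
Lima        392        1176
Denver      276         828

3501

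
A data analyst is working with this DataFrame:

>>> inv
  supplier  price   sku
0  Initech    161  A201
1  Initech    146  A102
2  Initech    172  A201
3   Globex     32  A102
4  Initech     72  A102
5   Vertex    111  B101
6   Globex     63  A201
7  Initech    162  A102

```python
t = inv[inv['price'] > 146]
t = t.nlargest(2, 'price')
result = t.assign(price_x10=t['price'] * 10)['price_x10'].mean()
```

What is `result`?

1670.0

filter rows where price > 146:
  supplier  price   sku
0  Initech    161  A201
2  Initech    172  A201
7  Initech    162  A102
take 2 rows with largest price:
  supplier  price   sku
2  Initech    172  A201
7  Initech    162  A102
add column price_x10 = t['price'] * 10:
  supplier  price   sku  price_x10
2  Initech    172  A201       1720
7  Initech    162  A102       1620
Then the mean of column 'price_x10': 1670.0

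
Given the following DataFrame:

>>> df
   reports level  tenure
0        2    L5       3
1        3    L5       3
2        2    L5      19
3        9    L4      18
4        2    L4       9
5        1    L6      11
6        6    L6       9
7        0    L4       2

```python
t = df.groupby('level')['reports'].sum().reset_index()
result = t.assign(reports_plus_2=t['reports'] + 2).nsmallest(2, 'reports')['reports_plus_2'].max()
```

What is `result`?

group by level, sum of reports:
level
L4    11
L5     7
L6     7
Name: reports, dtype: int64
reset_index():
  level  reports
0    L4       11
1    L5        7
2    L6        7
add column reports_plus_2 = t['reports'] + 2:
  level  reports  reports_plus_2
0    L4       11              13
1    L5        7               9
2    L6        7               9
take 2 rows with smallest reports:
  level  reports  reports_plus_2
1    L5        7               9
2    L6        7               9
Then the max of column 'reports_plus_2': 9

9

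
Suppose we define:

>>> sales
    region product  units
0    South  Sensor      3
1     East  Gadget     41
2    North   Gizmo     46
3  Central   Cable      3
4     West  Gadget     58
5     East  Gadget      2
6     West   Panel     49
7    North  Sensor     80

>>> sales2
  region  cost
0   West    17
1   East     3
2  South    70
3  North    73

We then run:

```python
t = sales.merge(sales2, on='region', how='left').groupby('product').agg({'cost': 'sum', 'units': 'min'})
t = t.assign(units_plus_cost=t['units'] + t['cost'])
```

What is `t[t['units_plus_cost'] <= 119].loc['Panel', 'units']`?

merge on 'region' (how='left') → 8 rows:
    region product  units  cost
0    South  Sensor      3  70.0
1     East  Gadget     41   3.0
2    North   Gizmo     46  73.0
3  Central   Cable      3   NaN
4     West  Gadget     58  17.0
5     East  Gadget      2   3.0
6     West   Panel     49  17.0
7    North  Sensor     80  73.0
group by product: sum(cost), min(units):
          cost  units
product              
Cable      0.0      3
Gadget    23.0      2
Gizmo     73.0     46
Panel     17.0     49
Sensor   143.0      3
add column units_plus_cost = t['units'] + t['cost']:
          cost  units  units_plus_cost
product                               
Cable      0.0      3              3.0
Gadget    23.0      2             25.0
Gizmo     73.0     46            119.0
Panel     17.0     49             66.0
Sensor   143.0      3            146.0
filter rows where units_plus_cost <= 119:
         cost  units  units_plus_cost
product                              
Cable     0.0      3              3.0
Gadget   23.0      2             25.0
Gizmo    73.0     46            119.0
Panel    17.0     49             66.0
Hence 49.

49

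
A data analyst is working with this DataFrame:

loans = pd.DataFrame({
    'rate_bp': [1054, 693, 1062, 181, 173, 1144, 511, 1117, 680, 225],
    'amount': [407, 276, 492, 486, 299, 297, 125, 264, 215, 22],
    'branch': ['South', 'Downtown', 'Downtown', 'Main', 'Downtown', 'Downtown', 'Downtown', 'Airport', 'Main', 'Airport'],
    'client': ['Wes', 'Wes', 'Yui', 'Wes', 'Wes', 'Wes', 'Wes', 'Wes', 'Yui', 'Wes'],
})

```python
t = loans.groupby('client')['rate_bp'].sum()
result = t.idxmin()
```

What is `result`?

group by client, sum of rate_bp:
client
Wes    5098
Yui    1742
Name: rate_bp, dtype: int64
The label with the smallest value is Yui.

Yui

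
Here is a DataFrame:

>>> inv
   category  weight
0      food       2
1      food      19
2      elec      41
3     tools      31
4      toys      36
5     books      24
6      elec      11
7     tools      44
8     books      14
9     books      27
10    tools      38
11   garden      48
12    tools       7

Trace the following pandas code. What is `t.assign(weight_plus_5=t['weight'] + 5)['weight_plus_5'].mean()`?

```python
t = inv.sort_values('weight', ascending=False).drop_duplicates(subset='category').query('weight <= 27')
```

sort by weight descending:
   category  weight
11   garden      48
7     tools      44
2      elec      41
10    tools      38
4      toys      36
3     tools      31
9     books      27
5     books      24
1      food      19
8     books      14
6      elec      11
12    tools       7
0      food       2
drop duplicate category (keep=first):
   category  weight
11   garden      48
7     tools      44
2      elec      41
4      toys      36
9     books      27
1      food      19
filter rows where weight <= 27:
  category  weight
9    books      27
1     food      19
add column weight_plus_5 = t['weight'] + 5:
  category  weight  weight_plus_5
9    books      27             32
1     food      19             24
So mean() = 28.0.

28.0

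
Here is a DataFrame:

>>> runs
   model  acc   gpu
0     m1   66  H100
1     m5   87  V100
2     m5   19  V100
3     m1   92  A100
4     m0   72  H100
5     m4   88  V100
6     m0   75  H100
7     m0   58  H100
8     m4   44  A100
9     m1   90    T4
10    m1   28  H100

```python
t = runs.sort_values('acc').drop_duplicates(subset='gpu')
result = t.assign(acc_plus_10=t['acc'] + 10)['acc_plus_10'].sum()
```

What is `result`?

sort by acc:
   model  acc   gpu
2     m5   19  V100
10    m1   28  H100
8     m4   44  A100
7     m0   58  H100
0     m1   66  H100
4     m0   72  H100
6     m0   75  H100
1     m5   87  V100
5     m4   88  V100
9     m1   90    T4
3     m1   92  A100
drop duplicate gpu (keep=first):
   model  acc   gpu
2     m5   19  V100
10    m1   28  H100
8     m4   44  A100
9     m1   90    T4
add column acc_plus_10 = t['acc'] + 10:
   model  acc   gpu  acc_plus_10
2     m5   19  V100           29
10    m1   28  H100           38
8     m4   44  A100           54
9     m1   90    T4          100
Then the sum of column 'acc_plus_10': 221

221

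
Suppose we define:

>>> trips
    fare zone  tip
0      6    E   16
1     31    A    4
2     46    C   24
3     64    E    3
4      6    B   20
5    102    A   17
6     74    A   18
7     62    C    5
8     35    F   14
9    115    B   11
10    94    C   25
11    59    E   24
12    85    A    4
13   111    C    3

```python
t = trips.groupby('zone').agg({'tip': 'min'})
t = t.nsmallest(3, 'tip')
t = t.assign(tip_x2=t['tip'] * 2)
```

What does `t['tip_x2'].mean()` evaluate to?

6.66666666667

group by zone, min of tip:
      tip
zone     
A       4
B      11
C       3
E       3
F      14
take 3 rows with smallest tip:
      tip
zone     
C       3
E       3
A       4
add column tip_x2 = t['tip'] * 2:
      tip  tip_x2
zone             
C       3       6
E       3       6
A       4       8
The mean of column 'tip_x2' is 6.66666666667.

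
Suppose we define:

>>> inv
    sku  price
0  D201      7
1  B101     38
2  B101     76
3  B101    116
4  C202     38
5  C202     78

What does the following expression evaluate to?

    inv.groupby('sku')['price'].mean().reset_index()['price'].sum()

group by sku, mean of price:
sku
B101    76.666667
C202    58.000000
D201     7.000000
Name: price, dtype: float64
reset_index():
    sku      price
0  B101  76.666667
1  C202  58.000000
2  D201   7.000000
sum of column 'price' → 141.666666667

141.666666667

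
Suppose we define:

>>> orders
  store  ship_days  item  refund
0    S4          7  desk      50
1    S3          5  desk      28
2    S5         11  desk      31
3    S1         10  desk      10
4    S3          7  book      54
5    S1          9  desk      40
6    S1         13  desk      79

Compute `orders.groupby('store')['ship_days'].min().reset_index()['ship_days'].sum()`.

32

group by store, min of ship_days:
store
S1     9
S3     5
S4     7
S5    11
Name: ship_days, dtype: int64
reset_index():
  store  ship_days
0    S1          9
1    S3          5
2    S4          7
3    S5         11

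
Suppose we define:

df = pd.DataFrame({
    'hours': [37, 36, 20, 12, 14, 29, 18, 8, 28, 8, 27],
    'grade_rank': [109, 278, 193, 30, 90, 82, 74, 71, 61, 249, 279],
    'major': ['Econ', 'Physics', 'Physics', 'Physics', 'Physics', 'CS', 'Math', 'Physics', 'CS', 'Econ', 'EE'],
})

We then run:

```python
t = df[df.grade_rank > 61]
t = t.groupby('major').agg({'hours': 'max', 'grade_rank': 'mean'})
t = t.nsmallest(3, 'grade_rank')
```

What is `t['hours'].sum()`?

filter rows where grade_rank > 61:
    hours  grade_rank    major
0      37         109     Econ
1      36         278  Physics
2      20         193  Physics
4      14          90  Physics
5      29          82       CS
6      18          74     Math
7       8          71  Physics
9       8         249     Econ
10     27         279       EE
group by major: max(hours), mean(grade_rank):
         hours  grade_rank
major                     
CS          29        82.0
EE          27       279.0
Econ        37       179.0
Math        18        74.0
Physics     36       158.0
take 3 rows with smallest grade_rank:
         hours  grade_rank
major                     
Math        18        74.0
CS          29        82.0
Physics     36       158.0
Reading off the sum of column 'hours', we get 83.

83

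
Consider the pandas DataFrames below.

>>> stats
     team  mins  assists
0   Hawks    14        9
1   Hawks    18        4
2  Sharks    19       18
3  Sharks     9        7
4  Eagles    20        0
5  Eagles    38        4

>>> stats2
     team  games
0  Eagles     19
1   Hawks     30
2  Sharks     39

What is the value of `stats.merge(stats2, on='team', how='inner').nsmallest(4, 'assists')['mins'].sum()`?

85

merge on 'team' (how='inner') → 6 rows:
     team  mins  assists  games
0   Hawks    14        9     30
1   Hawks    18        4     30
2  Sharks    19       18     39
3  Sharks     9        7     39
4  Eagles    20        0     19
5  Eagles    38        4     19
take 4 rows with smallest assists:
     team  mins  assists  games
4  Eagles    20        0     19
1   Hawks    18        4     30
5  Eagles    38        4     19
3  Sharks     9        7     39
Finally, sum of column 'mins' = 85.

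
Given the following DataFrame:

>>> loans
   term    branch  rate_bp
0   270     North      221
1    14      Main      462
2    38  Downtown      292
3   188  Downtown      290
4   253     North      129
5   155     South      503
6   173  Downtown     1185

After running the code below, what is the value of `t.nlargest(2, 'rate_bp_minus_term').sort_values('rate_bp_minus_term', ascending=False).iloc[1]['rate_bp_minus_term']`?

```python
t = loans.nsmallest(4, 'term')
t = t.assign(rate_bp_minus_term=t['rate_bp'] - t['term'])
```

take 4 rows with smallest term:
   term    branch  rate_bp
1    14      Main      462
2    38  Downtown      292
5   155     South      503
6   173  Downtown     1185
add column rate_bp_minus_term = t['rate_bp'] - t['term']:
   term    branch  rate_bp  rate_bp_minus_term
1    14      Main      462                 448
2    38  Downtown      292                 254
5   155     South      503                 348
6   173  Downtown     1185                1012
take 2 rows with largest rate_bp_minus_term:
   term    branch  rate_bp  rate_bp_minus_term
6   173  Downtown     1185                1012
1    14      Main      462                 448
sort by rate_bp_minus_term descending:
   term    branch  rate_bp  rate_bp_minus_term
6   173  Downtown     1185                1012
1    14      Main      462                 448
So iloc[1]['rate_bp_minus_term'] = 448.

448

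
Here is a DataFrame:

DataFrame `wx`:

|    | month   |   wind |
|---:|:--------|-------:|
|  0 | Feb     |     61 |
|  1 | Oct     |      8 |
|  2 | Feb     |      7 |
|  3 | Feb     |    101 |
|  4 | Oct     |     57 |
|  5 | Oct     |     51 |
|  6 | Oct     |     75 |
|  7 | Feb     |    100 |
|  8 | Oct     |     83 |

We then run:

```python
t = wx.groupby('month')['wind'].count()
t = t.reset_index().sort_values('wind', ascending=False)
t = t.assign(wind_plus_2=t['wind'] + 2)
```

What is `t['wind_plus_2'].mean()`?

group by month, count of wind:
month
Feb    4
Oct    5
Name: wind, dtype: int64
reset_index():
  month  wind
0   Feb     4
1   Oct     5
sort by wind descending:
  month  wind
1   Oct     5
0   Feb     4
add column wind_plus_2 = t['wind'] + 2:
  month  wind  wind_plus_2
1   Oct     5            7
0   Feb     4            6

6.5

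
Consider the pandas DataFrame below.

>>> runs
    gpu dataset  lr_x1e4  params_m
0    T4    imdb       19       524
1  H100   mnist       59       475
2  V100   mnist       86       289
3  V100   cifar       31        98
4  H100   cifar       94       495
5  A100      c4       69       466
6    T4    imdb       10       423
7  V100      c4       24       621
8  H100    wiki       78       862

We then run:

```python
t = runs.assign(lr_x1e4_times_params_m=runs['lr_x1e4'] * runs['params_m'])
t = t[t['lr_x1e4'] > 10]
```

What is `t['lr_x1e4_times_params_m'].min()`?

add column lr_x1e4_times_params_m = runs['lr_x1e4'] * runs['params_m']:
    gpu dataset  lr_x1e4  params_m  lr_x1e4_times_params_m
0    T4    imdb       19       524                    9956
1  H100   mnist       59       475                   28025
2  V100   mnist       86       289                   24854
3  V100   cifar       31        98                    3038
4  H100   cifar       94       495                   46530
5  A100      c4       69       466                   32154
6    T4    imdb       10       423                    4230
7  V100      c4       24       621                   14904
8  H100    wiki       78       862                   67236
filter rows where lr_x1e4 > 10:
    gpu dataset  lr_x1e4  params_m  lr_x1e4_times_params_m
0    T4    imdb       19       524                    9956
1  H100   mnist       59       475                   28025
2  V100   mnist       86       289                   24854
3  V100   cifar       31        98                    3038
4  H100   cifar       94       495                   46530
5  A100      c4       69       466                   32154
7  V100      c4       24       621                   14904
8  H100    wiki       78       862                   67236

3038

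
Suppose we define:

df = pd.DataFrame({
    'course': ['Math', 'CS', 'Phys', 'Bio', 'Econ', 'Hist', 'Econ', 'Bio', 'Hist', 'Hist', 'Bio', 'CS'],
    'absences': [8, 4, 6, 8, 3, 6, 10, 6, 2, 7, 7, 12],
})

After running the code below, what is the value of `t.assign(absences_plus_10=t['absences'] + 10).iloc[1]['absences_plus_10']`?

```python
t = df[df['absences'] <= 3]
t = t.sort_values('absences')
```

filter rows where absences <= 3:
  course  absences
4   Econ         3
8   Hist         2
sort by absences:
  course  absences
8   Hist         2
4   Econ         3
add column absences_plus_10 = t['absences'] + 10:
  course  absences  absences_plus_10
8   Hist         2                12
4   Econ         3                13
Then the value at position 1, column 'absences_plus_10': 13

13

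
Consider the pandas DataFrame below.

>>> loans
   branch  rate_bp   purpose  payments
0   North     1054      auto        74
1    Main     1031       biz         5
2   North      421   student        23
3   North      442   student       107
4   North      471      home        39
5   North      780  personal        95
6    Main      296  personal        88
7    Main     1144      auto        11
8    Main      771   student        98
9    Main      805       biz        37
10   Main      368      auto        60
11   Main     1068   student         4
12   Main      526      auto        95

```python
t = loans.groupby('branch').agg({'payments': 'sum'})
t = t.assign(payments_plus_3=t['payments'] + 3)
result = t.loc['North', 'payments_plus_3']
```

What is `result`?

group by branch, sum of payments:
        payments
branch          
Main         398
North        338
add column payments_plus_3 = t['payments'] + 3:
        payments  payments_plus_3
branch                           
Main         398              401
North        338              341
Then the value at row 'North', column 'payments_plus_3': 341

341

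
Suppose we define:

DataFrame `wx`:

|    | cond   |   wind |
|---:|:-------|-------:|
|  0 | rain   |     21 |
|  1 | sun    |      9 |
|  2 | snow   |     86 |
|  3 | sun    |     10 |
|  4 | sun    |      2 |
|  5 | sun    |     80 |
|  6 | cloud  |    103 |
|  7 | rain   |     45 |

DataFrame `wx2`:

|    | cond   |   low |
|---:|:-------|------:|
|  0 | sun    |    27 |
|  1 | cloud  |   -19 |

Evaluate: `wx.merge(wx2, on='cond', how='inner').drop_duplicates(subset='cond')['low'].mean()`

merge on 'cond' (how='inner') → 5 rows:
    cond  wind  low
0    sun     9   27
1    sun    10   27
2    sun     2   27
3    sun    80   27
4  cloud   103  -19
drop duplicate cond (keep=first):
    cond  wind  low
0    sun     9   27
4  cloud   103  -19

4.0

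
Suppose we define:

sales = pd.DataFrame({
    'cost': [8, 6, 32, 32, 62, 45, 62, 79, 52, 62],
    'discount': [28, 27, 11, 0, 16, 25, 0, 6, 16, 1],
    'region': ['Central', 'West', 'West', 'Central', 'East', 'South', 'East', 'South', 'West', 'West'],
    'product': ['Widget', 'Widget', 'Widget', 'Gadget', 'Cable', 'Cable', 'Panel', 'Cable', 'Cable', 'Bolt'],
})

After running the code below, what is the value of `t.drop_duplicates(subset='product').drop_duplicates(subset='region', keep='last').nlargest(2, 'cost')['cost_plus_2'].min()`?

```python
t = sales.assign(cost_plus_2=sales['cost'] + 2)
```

64

add column cost_plus_2 = sales['cost'] + 2:
   cost  discount   region product  cost_plus_2
0     8        28  Central  Widget           10
1     6        27     West  Widget            8
2    32        11     West  Widget           34
3    32         0  Central  Gadget           34
4    62        16     East   Cable           64
5    45        25    South   Cable           47
6    62         0     East   Panel           64
7    79         6    South   Cable           81
8    52        16     West   Cable           54
9    62         1     West    Bolt           64
drop duplicate product (keep=first):
   cost  discount   region product  cost_plus_2
0     8        28  Central  Widget           10
3    32         0  Central  Gadget           34
4    62        16     East   Cable           64
6    62         0     East   Panel           64
9    62         1     West    Bolt           64
drop duplicate region (keep=last):
   cost  discount   region product  cost_plus_2
3    32         0  Central  Gadget           34
6    62         0     East   Panel           64
9    62         1     West    Bolt           64
take 2 rows with largest cost:
   cost  discount region product  cost_plus_2
6    62         0   East   Panel           64
9    62         1   West    Bolt           64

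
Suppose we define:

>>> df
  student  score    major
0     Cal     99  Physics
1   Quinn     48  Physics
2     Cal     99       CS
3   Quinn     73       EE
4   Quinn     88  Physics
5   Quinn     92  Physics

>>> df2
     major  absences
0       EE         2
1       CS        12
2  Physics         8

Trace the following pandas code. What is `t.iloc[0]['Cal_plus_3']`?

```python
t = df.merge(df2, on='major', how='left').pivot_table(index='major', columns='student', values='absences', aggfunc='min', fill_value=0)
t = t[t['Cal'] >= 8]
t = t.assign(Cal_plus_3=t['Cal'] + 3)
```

merge on 'major' (how='left') → 6 rows:
  student  score    major  absences
0     Cal     99  Physics         8
1   Quinn     48  Physics         8
2     Cal     99       CS        12
3   Quinn     73       EE         2
4   Quinn     88  Physics         8
5   Quinn     92  Physics         8
pivot: rows=major, cols=student, min(absences):
student  Cal  Quinn
major              
CS        12      0
EE         0      2
Physics    8      8
filter rows where Cal >= 8:
student  Cal  Quinn
major              
CS        12      0
Physics    8      8
add column Cal_plus_3 = t['Cal'] + 3:
student  Cal  Quinn  Cal_plus_3
major                          
CS        12      0          15
Physics    8      8          11

15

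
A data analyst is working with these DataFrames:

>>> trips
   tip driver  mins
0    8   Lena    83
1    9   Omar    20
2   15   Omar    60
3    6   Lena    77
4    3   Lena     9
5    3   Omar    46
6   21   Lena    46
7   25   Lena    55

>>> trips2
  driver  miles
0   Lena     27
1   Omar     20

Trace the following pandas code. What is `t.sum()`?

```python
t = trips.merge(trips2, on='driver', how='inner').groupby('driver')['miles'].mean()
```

merge on 'driver' (how='inner') → 8 rows:
   tip driver  mins  miles
0    8   Lena    83     27
1    9   Omar    20     20
2   15   Omar    60     20
3    6   Lena    77     27
4    3   Lena     9     27
5    3   Omar    46     20
6   21   Lena    46     27
7   25   Lena    55     27
group by driver, mean of miles:
driver
Lena    27.0
Omar    20.0
Name: miles, dtype: float64
The sum of the resulting series is 47.0.

47.0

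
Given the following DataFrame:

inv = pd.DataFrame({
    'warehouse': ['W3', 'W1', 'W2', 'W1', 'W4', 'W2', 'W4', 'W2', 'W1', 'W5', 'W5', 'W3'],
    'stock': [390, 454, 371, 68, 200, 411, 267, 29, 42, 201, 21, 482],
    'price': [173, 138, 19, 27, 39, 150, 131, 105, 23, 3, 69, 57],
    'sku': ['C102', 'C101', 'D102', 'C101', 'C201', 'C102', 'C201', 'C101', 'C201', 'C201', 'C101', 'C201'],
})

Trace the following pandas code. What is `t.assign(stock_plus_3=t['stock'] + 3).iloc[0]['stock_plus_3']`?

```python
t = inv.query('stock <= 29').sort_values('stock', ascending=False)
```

filter rows where stock <= 29:
   warehouse  stock  price   sku
7         W2     29    105  C101
10        W5     21     69  C101
sort by stock descending:
   warehouse  stock  price   sku
7         W2     29    105  C101
10        W5     21     69  C101
add column stock_plus_3 = t['stock'] + 3:
   warehouse  stock  price   sku  stock_plus_3
7         W2     29    105  C101            32
10        W5     21     69  C101            24
Taking the value at position 0, column 'stock_plus_3' gives 32.

32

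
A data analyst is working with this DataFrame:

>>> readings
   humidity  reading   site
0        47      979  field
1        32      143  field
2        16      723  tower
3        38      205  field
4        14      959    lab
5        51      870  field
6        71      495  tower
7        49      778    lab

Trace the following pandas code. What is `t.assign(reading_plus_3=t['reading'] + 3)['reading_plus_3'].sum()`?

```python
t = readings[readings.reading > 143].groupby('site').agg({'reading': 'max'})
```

filter rows where reading > 143:
   humidity  reading   site
0        47      979  field
2        16      723  tower
3        38      205  field
4        14      959    lab
5        51      870  field
6        71      495  tower
7        49      778    lab
group by site, max of reading:
       reading
site          
field      979
lab        959
tower      723
add column reading_plus_3 = t['reading'] + 3:
       reading  reading_plus_3
site                          
field      979             982
lab        959             962
tower      723             726
Hence 2670.

2670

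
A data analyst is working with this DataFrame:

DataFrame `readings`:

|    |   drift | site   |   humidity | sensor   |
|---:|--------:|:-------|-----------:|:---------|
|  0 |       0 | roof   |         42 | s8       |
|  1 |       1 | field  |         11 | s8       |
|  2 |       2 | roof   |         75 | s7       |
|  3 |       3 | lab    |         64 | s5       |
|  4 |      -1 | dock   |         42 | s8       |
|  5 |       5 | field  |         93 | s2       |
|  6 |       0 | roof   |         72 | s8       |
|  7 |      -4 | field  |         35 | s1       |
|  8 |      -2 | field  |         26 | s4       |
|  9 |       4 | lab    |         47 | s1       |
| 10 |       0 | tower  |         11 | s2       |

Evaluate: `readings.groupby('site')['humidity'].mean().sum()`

212.75

group by site, mean of humidity:
site
dock     42.00
field    41.25
lab      55.50
roof     63.00
tower    11.00
Name: humidity, dtype: float64
Reading off the sum of the resulting series, we get 212.75.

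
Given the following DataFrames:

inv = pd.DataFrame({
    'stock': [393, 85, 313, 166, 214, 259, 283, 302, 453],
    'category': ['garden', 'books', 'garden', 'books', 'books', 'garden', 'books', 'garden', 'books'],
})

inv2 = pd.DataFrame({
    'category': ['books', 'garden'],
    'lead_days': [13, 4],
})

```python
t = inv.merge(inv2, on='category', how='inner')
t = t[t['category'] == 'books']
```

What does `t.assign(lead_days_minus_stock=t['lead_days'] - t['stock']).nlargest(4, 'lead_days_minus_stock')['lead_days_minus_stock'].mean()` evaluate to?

merge on 'category' (how='inner') → 9 rows:
   stock category  lead_days
0    393   garden          4
1     85    books         13
2    313   garden          4
3    166    books         13
4    214    books         13
5    259   garden          4
6    283    books         13
7    302   garden          4
8    453    books         13
filter rows where category == 'books':
   stock category  lead_days
1     85    books         13
3    166    books         13
4    214    books         13
6    283    books         13
8    453    books         13
add column lead_days_minus_stock = t['lead_days'] - t['stock']:
   stock category  lead_days  lead_days_minus_stock
1     85    books         13                    -72
3    166    books         13                   -153
4    214    books         13                   -201
6    283    books         13                   -270
8    453    books         13                   -440
take 4 rows with largest lead_days_minus_stock:
   stock category  lead_days  lead_days_minus_stock
1     85    books         13                    -72
3    166    books         13                   -153
4    214    books         13                   -201
6    283    books         13                   -270

-174.0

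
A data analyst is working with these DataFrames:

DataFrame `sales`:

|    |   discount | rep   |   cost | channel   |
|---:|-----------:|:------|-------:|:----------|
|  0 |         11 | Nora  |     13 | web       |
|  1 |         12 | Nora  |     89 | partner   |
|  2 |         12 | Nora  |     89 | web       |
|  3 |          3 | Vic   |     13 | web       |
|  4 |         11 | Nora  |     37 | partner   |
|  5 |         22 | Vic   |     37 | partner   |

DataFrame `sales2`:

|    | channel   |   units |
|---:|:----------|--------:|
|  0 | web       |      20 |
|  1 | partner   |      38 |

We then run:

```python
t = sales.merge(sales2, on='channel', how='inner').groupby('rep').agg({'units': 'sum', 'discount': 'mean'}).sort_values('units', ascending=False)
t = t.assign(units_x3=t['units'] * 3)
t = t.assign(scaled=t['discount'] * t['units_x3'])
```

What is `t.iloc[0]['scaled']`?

4002.0

merge on 'channel' (how='inner') → 6 rows:
   discount   rep  cost  channel  units
0        11  Nora    13      web     20
1        12  Nora    89  partner     38
2        12  Nora    89      web     20
3         3   Vic    13      web     20
4        11  Nora    37  partner     38
5        22   Vic    37  partner     38
group by rep: sum(units), mean(discount):
      units  discount
rep                  
Nora    116      11.5
Vic      58      12.5
sort by units descending:
      units  discount
rep                  
Nora    116      11.5
Vic      58      12.5
add column units_x3 = t['units'] * 3:
      units  discount  units_x3
rep                            
Nora    116      11.5       348
Vic      58      12.5       174
add column scaled = t['discount'] * t['units_x3']:
      units  discount  units_x3  scaled
rep                                    
Nora    116      11.5       348  4002.0
Vic      58      12.5       174  2175.0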